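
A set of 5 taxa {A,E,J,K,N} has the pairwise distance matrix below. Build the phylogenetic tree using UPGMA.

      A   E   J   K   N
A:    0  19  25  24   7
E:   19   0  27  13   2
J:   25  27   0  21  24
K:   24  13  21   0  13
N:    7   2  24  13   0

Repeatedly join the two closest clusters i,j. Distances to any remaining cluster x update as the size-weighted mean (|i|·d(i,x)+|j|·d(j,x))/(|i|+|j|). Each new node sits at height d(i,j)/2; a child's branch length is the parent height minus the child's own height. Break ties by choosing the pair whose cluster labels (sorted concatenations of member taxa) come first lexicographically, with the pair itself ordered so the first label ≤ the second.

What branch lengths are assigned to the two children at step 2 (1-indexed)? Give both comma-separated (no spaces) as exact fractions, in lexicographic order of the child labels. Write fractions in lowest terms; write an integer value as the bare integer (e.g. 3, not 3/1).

13/2,11/2

step 1: merge (E,N) at d=2; branch lengths E→1, N→1; new cluster EN
  updated: d(A,EN)=13, d(EN,J)=51/2, d(EN,K)=13
step 2: merge (A,EN) at d=13; branch lengths A→13/2, EN→11/2; new cluster AEN
  updated: d(AEN,J)=76/3, d(AEN,K)=50/3
step 3: merge (AEN,K) at d=50/3; branch lengths AEN→11/6, K→25/3; new cluster AEKN
  updated: d(AEKN,J)=97/4
step 4: merge (AEKN,J) at d=97/4; branch lengths AEKN→91/24, J→97/8; new cluster AEJKN
final tree: (((A:13/2,(E:1,N:1):11/2):11/6,K:25/3):91/24,J:97/8)
total length: 481/12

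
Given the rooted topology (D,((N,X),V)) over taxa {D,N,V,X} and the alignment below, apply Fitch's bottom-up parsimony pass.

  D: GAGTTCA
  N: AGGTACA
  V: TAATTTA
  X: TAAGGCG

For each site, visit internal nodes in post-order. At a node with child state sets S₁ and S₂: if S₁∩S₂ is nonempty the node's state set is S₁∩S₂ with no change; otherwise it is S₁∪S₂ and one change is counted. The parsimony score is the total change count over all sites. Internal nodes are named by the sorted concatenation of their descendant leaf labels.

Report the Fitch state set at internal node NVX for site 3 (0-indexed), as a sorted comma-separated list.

[col 0] NX: children N:{A}, X:{T} ∪→ {A,T}; cost 1
[col 0] NVX: children NX:{A,T}, V:{T} ∩→ {T}; cost 0
[col 0] DNVX: children D:{G}, NVX:{T} ∪→ {G,T}; cost 1
[col 1] NX: children N:{G}, X:{A} ∪→ {A,G}; cost 1
[col 1] NVX: children NX:{A,G}, V:{A} ∩→ {A}; cost 0
[col 1] DNVX: children D:{A}, NVX:{A} ∩→ {A}; cost 0
[col 2] NX: children N:{G}, X:{A} ∪→ {A,G}; cost 1
[col 2] NVX: children NX:{A,G}, V:{A} ∩→ {A}; cost 0
[col 2] DNVX: children D:{G}, NVX:{A} ∪→ {A,G}; cost 1
[col 3] NX: children N:{T}, X:{G} ∪→ {G,T}; cost 1
[col 3] NVX: children NX:{G,T}, V:{T} ∩→ {T}; cost 0
[col 3] DNVX: children D:{T}, NVX:{T} ∩→ {T}; cost 0
[col 4] NX: children N:{A}, X:{G} ∪→ {A,G}; cost 1
[col 4] NVX: children NX:{A,G}, V:{T} ∪→ {A,G,T}; cost 1
[col 4] DNVX: children D:{T}, NVX:{A,G,T} ∩→ {T}; cost 0
[col 5] NX: children N:{C}, X:{C} ∩→ {C}; cost 0
[col 5] NVX: children NX:{C}, V:{T} ∪→ {C,T}; cost 1
[col 5] DNVX: children D:{C}, NVX:{C,T} ∩→ {C}; cost 0
[col 6] NX: children N:{A}, X:{G} ∪→ {A,G}; cost 1
[col 6] NVX: children NX:{A,G}, V:{A} ∩→ {A}; cost 0
[col 6] DNVX: children D:{A}, NVX:{A} ∩→ {A}; cost 0
per-site changes: [2, 1, 2, 1, 2, 1, 1]; total = 10

T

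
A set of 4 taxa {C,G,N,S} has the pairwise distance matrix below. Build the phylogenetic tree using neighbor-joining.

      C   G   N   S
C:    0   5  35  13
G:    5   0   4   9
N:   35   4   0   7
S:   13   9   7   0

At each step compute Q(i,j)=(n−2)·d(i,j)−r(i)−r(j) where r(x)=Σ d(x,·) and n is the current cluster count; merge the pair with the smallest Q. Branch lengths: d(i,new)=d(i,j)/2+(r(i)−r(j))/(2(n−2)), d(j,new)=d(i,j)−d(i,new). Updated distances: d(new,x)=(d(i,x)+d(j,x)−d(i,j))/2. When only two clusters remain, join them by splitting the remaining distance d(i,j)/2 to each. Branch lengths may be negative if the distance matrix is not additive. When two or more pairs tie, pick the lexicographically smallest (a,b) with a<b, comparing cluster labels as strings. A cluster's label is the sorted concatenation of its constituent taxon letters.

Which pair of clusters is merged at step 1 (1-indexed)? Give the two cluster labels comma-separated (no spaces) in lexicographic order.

C,G

1. join C+G (d=5, Q=-61) ⇒ CG; edges |C|=45/4, |G|=-25/4
  updated: d(CG,N)=17, d(CG,S)=17/2
2. join CG+N (d=17, Q=-65/2) ⇒ CGN; edges |CG|=37/4, |N|=31/4
  updated: d(CGN,S)=-3/4
3. join CGN+S (d=-3/4) ⇒ CGNS; edges |CGN|=-3/8, |S|=-3/8
final tree: (((C:45/4,G:-25/4):37/4,N:31/4):-3/8,S:-3/8)
total length: 85/4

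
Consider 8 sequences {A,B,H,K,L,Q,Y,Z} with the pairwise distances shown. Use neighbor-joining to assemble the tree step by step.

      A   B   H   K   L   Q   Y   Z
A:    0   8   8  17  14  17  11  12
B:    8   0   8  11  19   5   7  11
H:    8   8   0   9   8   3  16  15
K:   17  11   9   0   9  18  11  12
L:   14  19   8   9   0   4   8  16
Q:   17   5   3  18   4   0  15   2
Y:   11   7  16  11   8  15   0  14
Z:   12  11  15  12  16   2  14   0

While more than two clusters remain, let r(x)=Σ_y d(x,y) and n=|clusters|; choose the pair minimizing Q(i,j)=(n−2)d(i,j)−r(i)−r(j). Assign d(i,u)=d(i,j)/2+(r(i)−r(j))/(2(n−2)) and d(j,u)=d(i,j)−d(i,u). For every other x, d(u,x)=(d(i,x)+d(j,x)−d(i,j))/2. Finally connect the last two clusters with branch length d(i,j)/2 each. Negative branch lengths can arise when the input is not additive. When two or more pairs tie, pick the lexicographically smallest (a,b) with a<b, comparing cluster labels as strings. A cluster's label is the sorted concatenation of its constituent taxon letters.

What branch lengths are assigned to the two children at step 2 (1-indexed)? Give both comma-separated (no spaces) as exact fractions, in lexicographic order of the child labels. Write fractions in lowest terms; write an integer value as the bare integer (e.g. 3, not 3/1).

1. join Q+Z (d=2, Q=-134) ⇒ QZ; edges |Q|=-1/2, |Z|=5/2
  updated: d(A,QZ)=27/2, d(B,QZ)=7, d(H,QZ)=8, d(K,QZ)=14, d(L,QZ)=9, d(QZ,Y)=27/2
2. join L+Y (d=8, Q=-187/2) ⇒ LY; edges |L|=81/20, |Y|=79/20
  updated: d(A,LY)=17/2, d(B,LY)=9, d(H,LY)=8, d(K,LY)=6, d(LY,QZ)=29/4
3. join K+LY (d=6, Q=-287/4) ⇒ KLY; edges |K|=169/32, |LY|=23/32
  updated: d(A,KLY)=39/4, d(B,KLY)=7, d(H,KLY)=11/2, d(KLY,QZ)=61/8
4. join A+B (d=8, Q=-181/4) ⇒ AB; edges |A|=133/24, |B|=59/24
  updated: d(AB,H)=4, d(AB,KLY)=35/8, d(AB,QZ)=25/4
5. join AB+H (d=4, Q=-193/8) ⇒ ABH; edges |AB|=41/32, |H|=87/32
  updated: d(ABH,KLY)=47/16, d(ABH,QZ)=41/8
6. join ABH+KLY (d=47/16, Q=-251/16) ⇒ ABHKLY; edges |ABH|=7/32, |KLY|=87/32
  updated: d(ABHKLY,QZ)=157/32
7. join ABHKLY+QZ (d=157/32) ⇒ ABHKLQYZ; edges |ABHKLY|=157/64, |QZ|=157/64
final tree: ((((A:133/24,B:59/24):41/32,H:87/32):7/32,(K:169/32,(L:81/20,Y:79/20):23/32):87/32):157/64,(Q:-1/2,Z:5/2):157/64)
total length: 1147/32

81/20,79/20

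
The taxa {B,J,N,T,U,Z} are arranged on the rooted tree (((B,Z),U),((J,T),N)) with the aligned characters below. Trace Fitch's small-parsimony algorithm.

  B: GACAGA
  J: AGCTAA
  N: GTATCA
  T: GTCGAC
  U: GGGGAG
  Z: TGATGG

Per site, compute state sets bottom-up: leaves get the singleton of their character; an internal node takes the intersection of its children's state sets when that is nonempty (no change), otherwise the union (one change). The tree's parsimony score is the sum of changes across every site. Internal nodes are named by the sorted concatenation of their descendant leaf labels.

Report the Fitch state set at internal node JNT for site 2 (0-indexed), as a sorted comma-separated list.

BZ@0: {G} ∪ {T} = {G,T} (union, +1)
BUZ@0: {G,T} ∩ {G} = {G} (intersection, +0)
JT@0: {A} ∪ {G} = {A,G} (union, +1)
JNT@0: {A,G} ∩ {G} = {G} (intersection, +0)
BJNTUZ@0: {G} ∩ {G} = {G} (intersection, +0)
BZ@1: {A} ∪ {G} = {A,G} (union, +1)
BUZ@1: {A,G} ∩ {G} = {G} (intersection, +0)
JT@1: {G} ∪ {T} = {G,T} (union, +1)
JNT@1: {G,T} ∩ {T} = {T} (intersection, +0)
BJNTUZ@1: {G} ∪ {T} = {G,T} (union, +1)
BZ@2: {C} ∪ {A} = {A,C} (union, +1)
BUZ@2: {A,C} ∪ {G} = {A,C,G} (union, +1)
JT@2: {C} ∩ {C} = {C} (intersection, +0)
JNT@2: {C} ∪ {A} = {A,C} (union, +1)
BJNTUZ@2: {A,C,G} ∩ {A,C} = {A,C} (intersection, +0)
BZ@3: {A} ∪ {T} = {A,T} (union, +1)
BUZ@3: {A,T} ∪ {G} = {A,G,T} (union, +1)
JT@3: {T} ∪ {G} = {G,T} (union, +1)
JNT@3: {G,T} ∩ {T} = {T} (intersection, +0)
BJNTUZ@3: {A,G,T} ∩ {T} = {T} (intersection, +0)
BZ@4: {G} ∩ {G} = {G} (intersection, +0)
BUZ@4: {G} ∪ {A} = {A,G} (union, +1)
JT@4: {A} ∩ {A} = {A} (intersection, +0)
JNT@4: {A} ∪ {C} = {A,C} (union, +1)
BJNTUZ@4: {A,G} ∩ {A,C} = {A} (intersection, +0)
BZ@5: {A} ∪ {G} = {A,G} (union, +1)
BUZ@5: {A,G} ∩ {G} = {G} (intersection, +0)
JT@5: {A} ∪ {C} = {A,C} (union, +1)
JNT@5: {A,C} ∩ {A} = {A} (intersection, +0)
BJNTUZ@5: {G} ∪ {A} = {A,G} (union, +1)
per-site changes: [2, 3, 3, 3, 2, 3]; total = 16

A,C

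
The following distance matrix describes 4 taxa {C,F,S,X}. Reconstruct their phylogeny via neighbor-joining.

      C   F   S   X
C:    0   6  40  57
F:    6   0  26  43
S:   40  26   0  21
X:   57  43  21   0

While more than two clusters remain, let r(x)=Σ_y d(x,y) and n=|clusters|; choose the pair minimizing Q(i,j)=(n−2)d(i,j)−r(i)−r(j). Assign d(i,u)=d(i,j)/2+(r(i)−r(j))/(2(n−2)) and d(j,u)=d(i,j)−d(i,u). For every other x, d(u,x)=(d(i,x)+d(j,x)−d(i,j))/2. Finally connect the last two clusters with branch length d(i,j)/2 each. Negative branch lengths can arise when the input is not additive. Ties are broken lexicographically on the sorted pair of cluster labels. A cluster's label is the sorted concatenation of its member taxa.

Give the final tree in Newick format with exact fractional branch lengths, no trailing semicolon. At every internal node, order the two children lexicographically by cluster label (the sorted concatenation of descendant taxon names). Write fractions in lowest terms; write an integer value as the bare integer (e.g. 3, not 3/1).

1. join C+F (d=6, Q=-166) ⇒ CF; edges |C|=10, |F|=-4
  updated: d(CF,S)=30, d(CF,X)=47
2. join CF+S (d=30, Q=-98) ⇒ CFS; edges |CF|=28, |S|=2
  updated: d(CFS,X)=19
3. join CFS+X (d=19) ⇒ CFSX; edges |CFS|=19/2, |X|=19/2
final tree: (((C:10,F:-4):28,S:2):19/2,X:19/2)
total length: 55

(((C:10,F:-4):28,S:2):19/2,X:19/2)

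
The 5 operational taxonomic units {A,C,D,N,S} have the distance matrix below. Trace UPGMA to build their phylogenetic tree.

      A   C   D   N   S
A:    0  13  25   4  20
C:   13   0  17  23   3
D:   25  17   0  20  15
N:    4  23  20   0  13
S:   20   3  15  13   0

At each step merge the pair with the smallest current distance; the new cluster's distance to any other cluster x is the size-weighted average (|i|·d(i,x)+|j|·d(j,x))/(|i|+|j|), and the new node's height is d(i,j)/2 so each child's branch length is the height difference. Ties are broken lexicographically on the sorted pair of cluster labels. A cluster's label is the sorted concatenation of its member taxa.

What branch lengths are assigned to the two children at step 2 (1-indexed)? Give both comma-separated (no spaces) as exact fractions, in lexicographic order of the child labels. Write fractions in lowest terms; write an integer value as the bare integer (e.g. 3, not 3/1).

iteration 1: select C,S (d=3); attach at lengths (3/2, 3/2); label the merged cluster CS
  updated: d(A,CS)=33/2, d(CS,D)=16, d(CS,N)=18
iteration 2: select A,N (d=4); attach at lengths (2, 2); label the merged cluster AN
  updated: d(AN,CS)=69/4, d(AN,D)=45/2
iteration 3: select CS,D (d=16); attach at lengths (13/2, 8); label the merged cluster CDS
  updated: d(AN,CDS)=19
iteration 4: select AN,CDS (d=19); attach at lengths (15/2, 3/2); label the merged cluster ACDNS
final tree: ((A:2,N:2):15/2,((C:3/2,S:3/2):13/2,D:8):3/2)
total length: 61/2

2,2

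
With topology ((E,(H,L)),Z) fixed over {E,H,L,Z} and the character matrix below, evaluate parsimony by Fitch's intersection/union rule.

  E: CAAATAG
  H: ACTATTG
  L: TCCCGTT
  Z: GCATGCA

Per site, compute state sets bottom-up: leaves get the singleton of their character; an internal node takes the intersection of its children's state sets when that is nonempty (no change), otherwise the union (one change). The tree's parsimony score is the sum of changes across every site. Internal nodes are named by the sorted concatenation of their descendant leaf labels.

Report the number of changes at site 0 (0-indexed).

3

site 0, node HL: H={A} ∪ L={T} → {A,T} (+1)
site 0, node EHL: E={C} ∪ HL={A,T} → {A,C,T} (+1)
site 0, node EHLZ: EHL={A,C,T} ∪ Z={G} → {A,C,G,T} (+1)
site 1, node HL: H={C} ∩ L={C} → {C} (+0)
site 1, node EHL: E={A} ∪ HL={C} → {A,C} (+1)
site 1, node EHLZ: EHL={A,C} ∩ Z={C} → {C} (+0)
site 2, node HL: H={T} ∪ L={C} → {C,T} (+1)
site 2, node EHL: E={A} ∪ HL={C,T} → {A,C,T} (+1)
site 2, node EHLZ: EHL={A,C,T} ∩ Z={A} → {A} (+0)
site 3, node HL: H={A} ∪ L={C} → {A,C} (+1)
site 3, node EHL: E={A} ∩ HL={A,C} → {A} (+0)
site 3, node EHLZ: EHL={A} ∪ Z={T} → {A,T} (+1)
site 4, node HL: H={T} ∪ L={G} → {G,T} (+1)
site 4, node EHL: E={T} ∩ HL={G,T} → {T} (+0)
site 4, node EHLZ: EHL={T} ∪ Z={G} → {G,T} (+1)
site 5, node HL: H={T} ∩ L={T} → {T} (+0)
site 5, node EHL: E={A} ∪ HL={T} → {A,T} (+1)
site 5, node EHLZ: EHL={A,T} ∪ Z={C} → {A,C,T} (+1)
site 6, node HL: H={G} ∪ L={T} → {G,T} (+1)
site 6, node EHL: E={G} ∩ HL={G,T} → {G} (+0)
site 6, node EHLZ: EHL={G} ∪ Z={A} → {A,G} (+1)
per-site changes: [3, 1, 2, 2, 2, 2, 2]; total = 14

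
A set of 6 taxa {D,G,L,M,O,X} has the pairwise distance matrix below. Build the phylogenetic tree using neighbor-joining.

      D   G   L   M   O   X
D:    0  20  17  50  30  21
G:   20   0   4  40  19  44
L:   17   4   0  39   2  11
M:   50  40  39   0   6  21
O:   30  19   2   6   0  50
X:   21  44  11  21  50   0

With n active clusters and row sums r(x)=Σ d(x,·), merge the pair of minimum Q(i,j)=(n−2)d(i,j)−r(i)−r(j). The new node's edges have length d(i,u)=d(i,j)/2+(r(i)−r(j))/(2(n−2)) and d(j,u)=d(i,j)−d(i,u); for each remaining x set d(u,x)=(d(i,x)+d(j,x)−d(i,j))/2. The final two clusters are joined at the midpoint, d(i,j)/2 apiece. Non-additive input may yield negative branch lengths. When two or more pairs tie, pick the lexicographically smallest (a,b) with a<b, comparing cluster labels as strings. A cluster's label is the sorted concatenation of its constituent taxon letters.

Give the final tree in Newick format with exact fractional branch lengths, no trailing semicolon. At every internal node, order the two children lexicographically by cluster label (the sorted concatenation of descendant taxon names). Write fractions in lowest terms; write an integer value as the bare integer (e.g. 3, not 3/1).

((((D:33/4,X:51/4):59/8,(M:73/8,O:-25/8):135/8):25/8,G:35/4):-19/8,L:-19/8)

iteration 1: select M,O (d=6, Q=-239); attach at lengths (73/8, -25/8); label the merged cluster MO
  updated: d(D,MO)=37, d(G,MO)=53/2, d(L,MO)=35/2, d(MO,X)=65/2
iteration 2: select D,X (d=21, Q=-281/2); attach at lengths (33/4, 51/4); label the merged cluster DX
  updated: d(DX,G)=43/2, d(DX,L)=7/2, d(DX,MO)=97/4
iteration 3: select DX,MO (d=97/4, Q=-69); attach at lengths (59/8, 135/8); label the merged cluster DMOX
  updated: d(DMOX,G)=95/8, d(DMOX,L)=-13/8
iteration 4: select DMOX,G (d=95/8, Q=-57/4); attach at lengths (25/8, 35/4); label the merged cluster DGMOX
  updated: d(DGMOX,L)=-19/4
iteration 5: select DGMOX,L (d=-19/4); attach at lengths (-19/8, -19/8); label the merged cluster DGLMOX
final tree: ((((D:33/4,X:51/4):59/8,(M:73/8,O:-25/8):135/8):25/8,G:35/4):-19/8,L:-19/8)
total length: 467/8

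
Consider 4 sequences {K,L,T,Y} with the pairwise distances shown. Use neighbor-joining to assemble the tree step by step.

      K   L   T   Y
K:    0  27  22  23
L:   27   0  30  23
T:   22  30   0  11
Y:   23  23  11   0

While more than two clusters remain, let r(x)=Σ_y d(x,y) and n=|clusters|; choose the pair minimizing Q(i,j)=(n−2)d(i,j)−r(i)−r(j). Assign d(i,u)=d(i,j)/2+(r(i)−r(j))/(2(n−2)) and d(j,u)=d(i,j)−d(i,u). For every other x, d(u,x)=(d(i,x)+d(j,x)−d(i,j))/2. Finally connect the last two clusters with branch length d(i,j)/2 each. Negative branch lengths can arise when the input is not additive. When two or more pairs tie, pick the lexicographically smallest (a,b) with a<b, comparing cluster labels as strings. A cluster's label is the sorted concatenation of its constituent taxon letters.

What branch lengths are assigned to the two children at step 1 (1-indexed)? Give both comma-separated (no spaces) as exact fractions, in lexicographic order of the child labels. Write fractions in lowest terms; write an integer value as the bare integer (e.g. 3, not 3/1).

iteration 1: select K,L (d=27, Q=-98); attach at lengths (23/2, 31/2); label the merged cluster KL
  updated: d(KL,T)=25/2, d(KL,Y)=19/2
iteration 2: select KL,T (d=25/2, Q=-33); attach at lengths (11/2, 7); label the merged cluster KLT
  updated: d(KLT,Y)=4
iteration 3: select KLT,Y (d=4); attach at lengths (2, 2); label the merged cluster KLTY
final tree: (((K:23/2,L:31/2):11/2,T:7):2,Y:2)
total length: 87/2

23/2,31/2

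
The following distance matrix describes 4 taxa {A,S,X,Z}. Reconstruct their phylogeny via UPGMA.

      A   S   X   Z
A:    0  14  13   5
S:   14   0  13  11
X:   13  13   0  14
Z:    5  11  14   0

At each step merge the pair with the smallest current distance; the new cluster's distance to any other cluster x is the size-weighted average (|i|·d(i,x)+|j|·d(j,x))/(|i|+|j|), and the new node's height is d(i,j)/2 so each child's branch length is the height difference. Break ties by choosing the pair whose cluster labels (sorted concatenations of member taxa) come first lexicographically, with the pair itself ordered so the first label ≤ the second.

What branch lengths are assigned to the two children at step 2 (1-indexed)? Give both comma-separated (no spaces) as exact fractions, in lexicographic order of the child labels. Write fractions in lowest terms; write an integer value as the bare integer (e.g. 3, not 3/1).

iteration 1: select A,Z (d=5); attach at lengths (5/2, 5/2); label the merged cluster AZ
  updated: d(AZ,S)=25/2, d(AZ,X)=27/2
iteration 2: select AZ,S (d=25/2); attach at lengths (15/4, 25/4); label the merged cluster ASZ
  updated: d(ASZ,X)=40/3
iteration 3: select ASZ,X (d=40/3); attach at lengths (5/12, 20/3); label the merged cluster ASXZ
final tree: (((A:5/2,Z:5/2):15/4,S:25/4):5/12,X:20/3)
total length: 265/12

15/4,25/4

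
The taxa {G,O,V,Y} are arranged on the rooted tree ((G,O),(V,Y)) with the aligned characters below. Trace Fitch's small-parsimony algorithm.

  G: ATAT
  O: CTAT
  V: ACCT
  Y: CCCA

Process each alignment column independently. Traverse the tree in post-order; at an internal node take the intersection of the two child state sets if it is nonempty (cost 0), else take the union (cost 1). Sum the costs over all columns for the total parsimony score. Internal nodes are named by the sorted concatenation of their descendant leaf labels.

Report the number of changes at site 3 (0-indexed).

site 0, node GO: G={A} ∪ O={C} → {A,C} (+1)
site 0, node VY: V={A} ∪ Y={C} → {A,C} (+1)
site 0, node GOVY: GO={A,C} ∩ VY={A,C} → {A,C} (+0)
site 1, node GO: G={T} ∩ O={T} → {T} (+0)
site 1, node VY: V={C} ∩ Y={C} → {C} (+0)
site 1, node GOVY: GO={T} ∪ VY={C} → {C,T} (+1)
site 2, node GO: G={A} ∩ O={A} → {A} (+0)
site 2, node VY: V={C} ∩ Y={C} → {C} (+0)
site 2, node GOVY: GO={A} ∪ VY={C} → {A,C} (+1)
site 3, node GO: G={T} ∩ O={T} → {T} (+0)
site 3, node VY: V={T} ∪ Y={A} → {A,T} (+1)
site 3, node GOVY: GO={T} ∩ VY={A,T} → {T} (+0)
per-site changes: [2, 1, 1, 1]; total = 5

1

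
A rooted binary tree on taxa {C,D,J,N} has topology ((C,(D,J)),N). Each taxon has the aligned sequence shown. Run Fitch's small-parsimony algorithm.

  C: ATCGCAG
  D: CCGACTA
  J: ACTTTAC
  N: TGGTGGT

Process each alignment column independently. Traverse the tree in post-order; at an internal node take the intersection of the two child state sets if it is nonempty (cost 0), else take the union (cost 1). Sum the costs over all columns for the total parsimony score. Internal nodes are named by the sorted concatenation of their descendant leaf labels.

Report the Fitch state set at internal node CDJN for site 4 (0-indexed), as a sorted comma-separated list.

C,G

DJ@0: {C} ∪ {A} = {A,C} (union, +1)
CDJ@0: {A} ∩ {A,C} = {A} (intersection, +0)
CDJN@0: {A} ∪ {T} = {A,T} (union, +1)
DJ@1: {C} ∩ {C} = {C} (intersection, +0)
CDJ@1: {T} ∪ {C} = {C,T} (union, +1)
CDJN@1: {C,T} ∪ {G} = {C,G,T} (union, +1)
DJ@2: {G} ∪ {T} = {G,T} (union, +1)
CDJ@2: {C} ∪ {G,T} = {C,G,T} (union, +1)
CDJN@2: {C,G,T} ∩ {G} = {G} (intersection, +0)
DJ@3: {A} ∪ {T} = {A,T} (union, +1)
CDJ@3: {G} ∪ {A,T} = {A,G,T} (union, +1)
CDJN@3: {A,G,T} ∩ {T} = {T} (intersection, +0)
DJ@4: {C} ∪ {T} = {C,T} (union, +1)
CDJ@4: {C} ∩ {C,T} = {C} (intersection, +0)
CDJN@4: {C} ∪ {G} = {C,G} (union, +1)
DJ@5: {T} ∪ {A} = {A,T} (union, +1)
CDJ@5: {A} ∩ {A,T} = {A} (intersection, +0)
CDJN@5: {A} ∪ {G} = {A,G} (union, +1)
DJ@6: {A} ∪ {C} = {A,C} (union, +1)
CDJ@6: {G} ∪ {A,C} = {A,C,G} (union, +1)
CDJN@6: {A,C,G} ∪ {T} = {A,C,G,T} (union, +1)
per-site changes: [2, 2, 2, 2, 2, 2, 3]; total = 15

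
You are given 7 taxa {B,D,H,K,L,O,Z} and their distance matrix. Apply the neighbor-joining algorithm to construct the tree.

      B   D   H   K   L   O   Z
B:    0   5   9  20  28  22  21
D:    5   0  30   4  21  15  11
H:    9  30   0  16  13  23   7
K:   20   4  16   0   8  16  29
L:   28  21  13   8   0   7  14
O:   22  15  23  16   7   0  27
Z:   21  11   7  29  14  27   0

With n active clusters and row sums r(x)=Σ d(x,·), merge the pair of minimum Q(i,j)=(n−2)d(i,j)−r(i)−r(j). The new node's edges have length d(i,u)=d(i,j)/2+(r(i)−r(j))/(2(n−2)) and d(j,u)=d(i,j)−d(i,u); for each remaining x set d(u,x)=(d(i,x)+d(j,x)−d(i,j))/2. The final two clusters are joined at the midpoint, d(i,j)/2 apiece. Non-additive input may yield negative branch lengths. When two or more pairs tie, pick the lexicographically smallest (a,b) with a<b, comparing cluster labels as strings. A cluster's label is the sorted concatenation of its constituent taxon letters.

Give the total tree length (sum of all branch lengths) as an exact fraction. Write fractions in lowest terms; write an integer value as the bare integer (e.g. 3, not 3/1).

iteration 1: select H,Z (d=7, Q=-172); attach at lengths (12/5, 23/5); label the merged cluster HZ
  updated: d(B,HZ)=23/2, d(D,HZ)=17, d(HZ,K)=19, d(HZ,L)=10, d(HZ,O)=43/2
iteration 2: select B,D (d=5, Q=-257/2); attach at lengths (89/16, -9/16); label the merged cluster BD
  updated: d(BD,HZ)=47/4, d(BD,K)=19/2, d(BD,L)=22, d(BD,O)=16
iteration 3: select L,O (d=7, Q=-173/2); attach at lengths (5/4, 23/4); label the merged cluster LO
  updated: d(BD,LO)=31/2, d(HZ,LO)=49/4, d(K,LO)=17/2
iteration 4: select BD,HZ (d=47/4, Q=-225/4); attach at lengths (69/16, 119/16); label the merged cluster BDHZ
  updated: d(BDHZ,K)=67/8, d(BDHZ,LO)=8
iteration 5: select BDHZ,K (d=67/8, Q=-199/8); attach at lengths (63/16, 71/16); label the merged cluster BDHKZ
  updated: d(BDHKZ,LO)=65/16
iteration 6: select BDHKZ,LO (d=65/16); attach at lengths (65/32, 65/32); label the merged cluster BDHKLOZ
final tree: ((((B:89/16,D:-9/16):69/16,(H:12/5,Z:23/5):119/16):63/16,K:71/16):65/32,(L:5/4,O:23/4):65/32)
total length: 691/16

691/16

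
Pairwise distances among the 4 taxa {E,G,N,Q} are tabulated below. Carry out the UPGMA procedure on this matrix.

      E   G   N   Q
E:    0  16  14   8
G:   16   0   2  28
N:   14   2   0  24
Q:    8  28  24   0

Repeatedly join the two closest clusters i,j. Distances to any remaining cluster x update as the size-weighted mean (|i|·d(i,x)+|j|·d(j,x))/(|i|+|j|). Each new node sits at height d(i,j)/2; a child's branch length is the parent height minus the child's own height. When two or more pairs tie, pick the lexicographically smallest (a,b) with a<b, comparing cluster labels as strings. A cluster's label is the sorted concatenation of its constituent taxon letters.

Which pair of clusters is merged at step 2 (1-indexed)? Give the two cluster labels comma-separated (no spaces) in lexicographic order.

iteration 1: select G,N (d=2); attach at lengths (1, 1); label the merged cluster GN
  updated: d(E,GN)=15, d(GN,Q)=26
iteration 2: select E,Q (d=8); attach at lengths (4, 4); label the merged cluster EQ
  updated: d(EQ,GN)=41/2
iteration 3: select EQ,GN (d=41/2); attach at lengths (25/4, 37/4); label the merged cluster EGNQ
final tree: ((E:4,Q:4):25/4,(G:1,N:1):37/4)
total length: 51/2

E,Q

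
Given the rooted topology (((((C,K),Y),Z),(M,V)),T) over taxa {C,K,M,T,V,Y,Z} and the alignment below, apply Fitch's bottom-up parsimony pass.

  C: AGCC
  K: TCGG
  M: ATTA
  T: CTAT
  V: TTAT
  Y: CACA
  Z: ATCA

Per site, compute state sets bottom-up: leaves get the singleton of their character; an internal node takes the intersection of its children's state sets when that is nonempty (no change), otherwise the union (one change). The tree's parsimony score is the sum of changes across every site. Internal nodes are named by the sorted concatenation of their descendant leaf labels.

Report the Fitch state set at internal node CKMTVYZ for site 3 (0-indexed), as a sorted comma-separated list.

A,T

[col 0] CK: children C:{A}, K:{T} ∪→ {A,T}; cost 1
[col 0] CKY: children CK:{A,T}, Y:{C} ∪→ {A,C,T}; cost 1
[col 0] CKYZ: children CKY:{A,C,T}, Z:{A} ∩→ {A}; cost 0
[col 0] MV: children M:{A}, V:{T} ∪→ {A,T}; cost 1
[col 0] CKMVYZ: children CKYZ:{A}, MV:{A,T} ∩→ {A}; cost 0
[col 0] CKMTVYZ: children CKMVYZ:{A}, T:{C} ∪→ {A,C}; cost 1
[col 1] CK: children C:{G}, K:{C} ∪→ {C,G}; cost 1
[col 1] CKY: children CK:{C,G}, Y:{A} ∪→ {A,C,G}; cost 1
[col 1] CKYZ: children CKY:{A,C,G}, Z:{T} ∪→ {A,C,G,T}; cost 1
[col 1] MV: children M:{T}, V:{T} ∩→ {T}; cost 0
[col 1] CKMVYZ: children CKYZ:{A,C,G,T}, MV:{T} ∩→ {T}; cost 0
[col 1] CKMTVYZ: children CKMVYZ:{T}, T:{T} ∩→ {T}; cost 0
[col 2] CK: children C:{C}, K:{G} ∪→ {C,G}; cost 1
[col 2] CKY: children CK:{C,G}, Y:{C} ∩→ {C}; cost 0
[col 2] CKYZ: children CKY:{C}, Z:{C} ∩→ {C}; cost 0
[col 2] MV: children M:{T}, V:{A} ∪→ {A,T}; cost 1
[col 2] CKMVYZ: children CKYZ:{C}, MV:{A,T} ∪→ {A,C,T}; cost 1
[col 2] CKMTVYZ: children CKMVYZ:{A,C,T}, T:{A} ∩→ {A}; cost 0
[col 3] CK: children C:{C}, K:{G} ∪→ {C,G}; cost 1
[col 3] CKY: children CK:{C,G}, Y:{A} ∪→ {A,C,G}; cost 1
[col 3] CKYZ: children CKY:{A,C,G}, Z:{A} ∩→ {A}; cost 0
[col 3] MV: children M:{A}, V:{T} ∪→ {A,T}; cost 1
[col 3] CKMVYZ: children CKYZ:{A}, MV:{A,T} ∩→ {A}; cost 0
[col 3] CKMTVYZ: children CKMVYZ:{A}, T:{T} ∪→ {A,T}; cost 1
per-site changes: [4, 3, 3, 4]; total = 14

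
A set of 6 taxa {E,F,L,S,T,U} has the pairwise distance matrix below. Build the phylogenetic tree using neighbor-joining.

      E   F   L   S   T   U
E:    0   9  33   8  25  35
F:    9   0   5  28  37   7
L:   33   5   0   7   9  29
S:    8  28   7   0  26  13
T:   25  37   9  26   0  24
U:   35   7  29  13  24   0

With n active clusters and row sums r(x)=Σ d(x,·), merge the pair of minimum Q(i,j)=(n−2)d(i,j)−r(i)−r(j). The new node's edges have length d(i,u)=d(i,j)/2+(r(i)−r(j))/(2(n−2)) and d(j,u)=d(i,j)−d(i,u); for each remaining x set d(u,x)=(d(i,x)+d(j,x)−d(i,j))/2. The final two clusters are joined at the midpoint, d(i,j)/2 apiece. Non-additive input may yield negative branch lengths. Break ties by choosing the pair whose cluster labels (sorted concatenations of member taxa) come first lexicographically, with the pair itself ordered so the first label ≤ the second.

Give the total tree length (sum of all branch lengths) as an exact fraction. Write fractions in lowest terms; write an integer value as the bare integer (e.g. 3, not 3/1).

iteration 1: select L,T (d=9, Q=-168); attach at lengths (-1/4, 37/4); label the merged cluster LT
  updated: d(E,LT)=49/2, d(F,LT)=33/2, d(LT,S)=12, d(LT,U)=22
iteration 2: select F,U (d=7, Q=-233/2); attach at lengths (3/4, 25/4); label the merged cluster FU
  updated: d(E,FU)=37/2, d(FU,LT)=63/4, d(FU,S)=17
iteration 3: select E,S (d=8, Q=-72); attach at lengths (15/2, 1/2); label the merged cluster ES
  updated: d(ES,FU)=55/4, d(ES,LT)=57/4
iteration 4: select ES,FU (d=55/4, Q=-175/4); attach at lengths (49/8, 61/8); label the merged cluster EFSU
  updated: d(EFSU,LT)=65/8
iteration 5: select EFSU,LT (d=65/8); attach at lengths (65/16, 65/16); label the merged cluster EFLSTU
final tree: (((E:15/2,S:1/2):49/8,(F:3/4,U:25/4):61/8):65/16,(L:-1/4,T:37/4):65/16)
total length: 367/8

367/8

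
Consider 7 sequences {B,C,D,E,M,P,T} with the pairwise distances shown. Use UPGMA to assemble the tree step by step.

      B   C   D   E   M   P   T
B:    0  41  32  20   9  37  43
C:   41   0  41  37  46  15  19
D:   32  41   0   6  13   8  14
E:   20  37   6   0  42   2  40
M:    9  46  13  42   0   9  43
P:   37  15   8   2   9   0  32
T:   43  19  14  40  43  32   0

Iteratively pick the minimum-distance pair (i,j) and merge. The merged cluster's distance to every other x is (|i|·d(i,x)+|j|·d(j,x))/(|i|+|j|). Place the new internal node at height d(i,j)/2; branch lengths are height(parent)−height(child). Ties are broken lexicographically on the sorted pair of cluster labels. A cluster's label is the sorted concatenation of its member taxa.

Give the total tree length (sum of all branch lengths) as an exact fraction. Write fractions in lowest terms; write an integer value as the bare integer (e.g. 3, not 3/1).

1. join E+P (d=2) ⇒ EP; edges |E|=1, |P|=1
  updated: d(B,EP)=57/2, d(C,EP)=26, d(D,EP)=7, d(EP,M)=51/2, d(EP,T)=36
2. join D+EP (d=7) ⇒ DEP; edges |D|=7/2, |EP|=5/2
  updated: d(B,DEP)=89/3, d(C,DEP)=31, d(DEP,M)=64/3, d(DEP,T)=86/3
3. join B+M (d=9) ⇒ BM; edges |B|=9/2, |M|=9/2
  updated: d(BM,C)=87/2, d(BM,DEP)=51/2, d(BM,T)=43
4. join C+T (d=19) ⇒ CT; edges |C|=19/2, |T|=19/2
  updated: d(BM,CT)=173/4, d(CT,DEP)=179/6
5. join BM+DEP (d=51/2) ⇒ BDEMP; edges |BM|=33/4, |DEP|=37/4
  updated: d(BDEMP,CT)=176/5
6. join BDEMP+CT (d=176/5) ⇒ BCDEMPT; edges |BDEMP|=97/20, |CT|=81/10
final tree: (((B:9/2,M:9/2):33/4,(D:7/2,(E:1,P:1):5/2):37/4):97/20,(C:19/2,T:19/2):81/10)
total length: 1329/20

1329/20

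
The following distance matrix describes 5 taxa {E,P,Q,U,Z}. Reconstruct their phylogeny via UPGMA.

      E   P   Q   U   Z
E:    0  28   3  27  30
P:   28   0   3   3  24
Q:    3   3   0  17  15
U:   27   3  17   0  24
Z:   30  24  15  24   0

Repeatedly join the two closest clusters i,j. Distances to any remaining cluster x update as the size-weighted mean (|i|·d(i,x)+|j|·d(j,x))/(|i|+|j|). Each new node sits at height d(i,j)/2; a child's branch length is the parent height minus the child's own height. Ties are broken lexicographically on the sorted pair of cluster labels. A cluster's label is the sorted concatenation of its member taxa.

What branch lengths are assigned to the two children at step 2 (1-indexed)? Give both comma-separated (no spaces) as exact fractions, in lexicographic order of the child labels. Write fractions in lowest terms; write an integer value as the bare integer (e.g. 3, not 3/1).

3/2,3/2

step 1: merge (E,Q) at d=3; branch lengths E→3/2, Q→3/2; new cluster EQ
  updated: d(EQ,P)=31/2, d(EQ,U)=22, d(EQ,Z)=45/2
step 2: merge (P,U) at d=3; branch lengths P→3/2, U→3/2; new cluster PU
  updated: d(EQ,PU)=75/4, d(PU,Z)=24
step 3: merge (EQ,PU) at d=75/4; branch lengths EQ→63/8, PU→63/8; new cluster EPQU
  updated: d(EPQU,Z)=93/4
step 4: merge (EPQU,Z) at d=93/4; branch lengths EPQU→9/4, Z→93/8; new cluster EPQUZ
final tree: (((E:3/2,Q:3/2):63/8,(P:3/2,U:3/2):63/8):9/4,Z:93/8)
total length: 285/8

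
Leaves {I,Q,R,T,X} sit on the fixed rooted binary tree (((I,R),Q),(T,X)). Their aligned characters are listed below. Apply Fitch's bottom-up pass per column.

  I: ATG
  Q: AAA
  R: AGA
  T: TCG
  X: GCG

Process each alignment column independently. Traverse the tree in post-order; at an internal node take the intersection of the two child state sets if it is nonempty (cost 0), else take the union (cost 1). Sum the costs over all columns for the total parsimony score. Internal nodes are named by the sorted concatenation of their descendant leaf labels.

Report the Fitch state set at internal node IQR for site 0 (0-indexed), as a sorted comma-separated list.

A

[col 0] IR: children I:{A}, R:{A} ∩→ {A}; cost 0
[col 0] IQR: children IR:{A}, Q:{A} ∩→ {A}; cost 0
[col 0] TX: children T:{T}, X:{G} ∪→ {G,T}; cost 1
[col 0] IQRTX: children IQR:{A}, TX:{G,T} ∪→ {A,G,T}; cost 1
[col 1] IR: children I:{T}, R:{G} ∪→ {G,T}; cost 1
[col 1] IQR: children IR:{G,T}, Q:{A} ∪→ {A,G,T}; cost 1
[col 1] TX: children T:{C}, X:{C} ∩→ {C}; cost 0
[col 1] IQRTX: children IQR:{A,G,T}, TX:{C} ∪→ {A,C,G,T}; cost 1
[col 2] IR: children I:{G}, R:{A} ∪→ {A,G}; cost 1
[col 2] IQR: children IR:{A,G}, Q:{A} ∩→ {A}; cost 0
[col 2] TX: children T:{G}, X:{G} ∩→ {G}; cost 0
[col 2] IQRTX: children IQR:{A}, TX:{G} ∪→ {A,G}; cost 1
per-site changes: [2, 3, 2]; total = 7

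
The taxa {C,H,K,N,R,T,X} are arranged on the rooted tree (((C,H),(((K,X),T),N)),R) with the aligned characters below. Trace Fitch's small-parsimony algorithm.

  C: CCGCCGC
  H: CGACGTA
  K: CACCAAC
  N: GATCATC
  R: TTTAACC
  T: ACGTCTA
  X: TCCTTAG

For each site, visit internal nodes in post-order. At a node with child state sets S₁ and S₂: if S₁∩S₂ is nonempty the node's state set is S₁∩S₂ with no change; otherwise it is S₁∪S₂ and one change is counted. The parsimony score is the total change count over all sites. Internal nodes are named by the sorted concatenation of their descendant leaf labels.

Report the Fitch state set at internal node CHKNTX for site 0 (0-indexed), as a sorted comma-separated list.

C

site 0, node CH: C={C} ∩ H={C} → {C} (+0)
site 0, node KX: K={C} ∪ X={T} → {C,T} (+1)
site 0, node KTX: KX={C,T} ∪ T={A} → {A,C,T} (+1)
site 0, node KNTX: KTX={A,C,T} ∪ N={G} → {A,C,G,T} (+1)
site 0, node CHKNTX: CH={C} ∩ KNTX={A,C,G,T} → {C} (+0)
site 0, node CHKNRTX: CHKNTX={C} ∪ R={T} → {C,T} (+1)
site 1, node CH: C={C} ∪ H={G} → {C,G} (+1)
site 1, node KX: K={A} ∪ X={C} → {A,C} (+1)
site 1, node KTX: KX={A,C} ∩ T={C} → {C} (+0)
site 1, node KNTX: KTX={C} ∪ N={A} → {A,C} (+1)
site 1, node CHKNTX: CH={C,G} ∩ KNTX={A,C} → {C} (+0)
site 1, node CHKNRTX: CHKNTX={C} ∪ R={T} → {C,T} (+1)
site 2, node CH: C={G} ∪ H={A} → {A,G} (+1)
site 2, node KX: K={C} ∩ X={C} → {C} (+0)
site 2, node KTX: KX={C} ∪ T={G} → {C,G} (+1)
site 2, node KNTX: KTX={C,G} ∪ N={T} → {C,G,T} (+1)
site 2, node CHKNTX: CH={A,G} ∩ KNTX={C,G,T} → {G} (+0)
site 2, node CHKNRTX: CHKNTX={G} ∪ R={T} → {G,T} (+1)
site 3, node CH: C={C} ∩ H={C} → {C} (+0)
site 3, node KX: K={C} ∪ X={T} → {C,T} (+1)
site 3, node KTX: KX={C,T} ∩ T={T} → {T} (+0)
site 3, node KNTX: KTX={T} ∪ N={C} → {C,T} (+1)
site 3, node CHKNTX: CH={C} ∩ KNTX={C,T} → {C} (+0)
site 3, node CHKNRTX: CHKNTX={C} ∪ R={A} → {A,C} (+1)
site 4, node CH: C={C} ∪ H={G} → {C,G} (+1)
site 4, node KX: K={A} ∪ X={T} → {A,T} (+1)
site 4, node KTX: KX={A,T} ∪ T={C} → {A,C,T} (+1)
site 4, node KNTX: KTX={A,C,T} ∩ N={A} → {A} (+0)
site 4, node CHKNTX: CH={C,G} ∪ KNTX={A} → {A,C,G} (+1)
site 4, node CHKNRTX: CHKNTX={A,C,G} ∩ R={A} → {A} (+0)
site 5, node CH: C={G} ∪ H={T} → {G,T} (+1)
site 5, node KX: K={A} ∩ X={A} → {A} (+0)
site 5, node KTX: KX={A} ∪ T={T} → {A,T} (+1)
site 5, node KNTX: KTX={A,T} ∩ N={T} → {T} (+0)
site 5, node CHKNTX: CH={G,T} ∩ KNTX={T} → {T} (+0)
site 5, node CHKNRTX: CHKNTX={T} ∪ R={C} → {C,T} (+1)
site 6, node CH: C={C} ∪ H={A} → {A,C} (+1)
site 6, node KX: K={C} ∪ X={G} → {C,G} (+1)
site 6, node KTX: KX={C,G} ∪ T={A} → {A,C,G} (+1)
site 6, node KNTX: KTX={A,C,G} ∩ N={C} → {C} (+0)
site 6, node CHKNTX: CH={A,C} ∩ KNTX={C} → {C} (+0)
site 6, node CHKNRTX: CHKNTX={C} ∩ R={C} → {C} (+0)
per-site changes: [4, 4, 4, 3, 4, 3, 3]; total = 25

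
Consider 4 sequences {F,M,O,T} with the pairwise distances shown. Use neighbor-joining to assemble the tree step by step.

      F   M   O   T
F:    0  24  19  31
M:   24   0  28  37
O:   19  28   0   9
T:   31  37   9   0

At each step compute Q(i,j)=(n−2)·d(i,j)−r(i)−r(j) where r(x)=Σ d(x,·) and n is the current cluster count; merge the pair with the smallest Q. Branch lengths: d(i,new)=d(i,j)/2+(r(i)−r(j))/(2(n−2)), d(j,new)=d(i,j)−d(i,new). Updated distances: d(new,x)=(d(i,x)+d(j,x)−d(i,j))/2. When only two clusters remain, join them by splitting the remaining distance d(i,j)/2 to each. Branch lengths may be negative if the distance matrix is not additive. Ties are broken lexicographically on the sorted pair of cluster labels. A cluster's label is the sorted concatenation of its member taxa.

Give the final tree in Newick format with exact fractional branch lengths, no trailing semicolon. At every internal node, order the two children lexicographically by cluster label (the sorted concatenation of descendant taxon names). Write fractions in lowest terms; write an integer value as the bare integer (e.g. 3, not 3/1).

(((F:33/4,M:63/4):49/4,O:-3/4):39/8,T:39/8)

1. join F+M (d=24, Q=-115) ⇒ FM; edges |F|=33/4, |M|=63/4
  updated: d(FM,O)=23/2, d(FM,T)=22
2. join FM+O (d=23/2, Q=-85/2) ⇒ FMO; edges |FM|=49/4, |O|=-3/4
  updated: d(FMO,T)=39/4
3. join FMO+T (d=39/4) ⇒ FMOT; edges |FMO|=39/8, |T|=39/8
final tree: (((F:33/4,M:63/4):49/4,O:-3/4):39/8,T:39/8)
total length: 181/4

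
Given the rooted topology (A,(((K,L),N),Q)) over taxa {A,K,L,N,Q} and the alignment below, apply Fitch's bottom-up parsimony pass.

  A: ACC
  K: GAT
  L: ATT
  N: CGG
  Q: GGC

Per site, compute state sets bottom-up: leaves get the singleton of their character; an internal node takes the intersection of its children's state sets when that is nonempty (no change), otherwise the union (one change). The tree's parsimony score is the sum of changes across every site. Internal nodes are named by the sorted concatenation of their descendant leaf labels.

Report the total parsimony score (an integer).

8

site 0, node KL: K={G} ∪ L={A} → {A,G} (+1)
site 0, node KLN: KL={A,G} ∪ N={C} → {A,C,G} (+1)
site 0, node KLNQ: KLN={A,C,G} ∩ Q={G} → {G} (+0)
site 0, node AKLNQ: A={A} ∪ KLNQ={G} → {A,G} (+1)
site 1, node KL: K={A} ∪ L={T} → {A,T} (+1)
site 1, node KLN: KL={A,T} ∪ N={G} → {A,G,T} (+1)
site 1, node KLNQ: KLN={A,G,T} ∩ Q={G} → {G} (+0)
site 1, node AKLNQ: A={C} ∪ KLNQ={G} → {C,G} (+1)
site 2, node KL: K={T} ∩ L={T} → {T} (+0)
site 2, node KLN: KL={T} ∪ N={G} → {G,T} (+1)
site 2, node KLNQ: KLN={G,T} ∪ Q={C} → {C,G,T} (+1)
site 2, node AKLNQ: A={C} ∩ KLNQ={C,G,T} → {C} (+0)
per-site changes: [3, 3, 2]; total = 8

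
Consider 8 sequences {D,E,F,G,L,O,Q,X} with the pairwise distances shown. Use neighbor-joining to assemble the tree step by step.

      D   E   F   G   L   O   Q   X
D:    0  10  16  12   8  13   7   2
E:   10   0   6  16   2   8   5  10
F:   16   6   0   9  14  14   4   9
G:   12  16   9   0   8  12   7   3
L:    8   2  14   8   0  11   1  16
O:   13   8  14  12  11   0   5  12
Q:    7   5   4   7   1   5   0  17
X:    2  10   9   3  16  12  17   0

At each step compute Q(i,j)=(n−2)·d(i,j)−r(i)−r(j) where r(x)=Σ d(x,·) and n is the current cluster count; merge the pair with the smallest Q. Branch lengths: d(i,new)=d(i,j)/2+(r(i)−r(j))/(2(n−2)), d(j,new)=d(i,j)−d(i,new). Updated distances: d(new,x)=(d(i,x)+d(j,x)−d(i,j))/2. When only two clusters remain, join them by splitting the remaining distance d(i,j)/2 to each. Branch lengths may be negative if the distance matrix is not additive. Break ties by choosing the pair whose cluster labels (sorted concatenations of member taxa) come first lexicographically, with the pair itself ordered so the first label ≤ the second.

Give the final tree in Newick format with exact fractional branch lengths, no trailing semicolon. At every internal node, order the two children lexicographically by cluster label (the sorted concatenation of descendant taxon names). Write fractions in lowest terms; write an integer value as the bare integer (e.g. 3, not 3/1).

((((((D:11/12,X:13/12):69/20,G:61/20):5/2,F:9/2):59/32,(E:1/2,L:3/2):81/32):7/32,O:183/32):-23/64,Q:-23/64)

1. join D+X (d=2, Q=-125) ⇒ DX; edges |D|=11/12, |X|=13/12
  updated: d(DX,E)=9, d(DX,F)=23/2, d(DX,G)=13/2, d(DX,L)=11, d(DX,O)=23/2, d(DX,Q)=11
2. join DX+G (d=13/2, Q=-173/2) ⇒ DGX; edges |DX|=69/20, |G|=61/20
  updated: d(DGX,E)=37/4, d(DGX,F)=7, d(DGX,L)=25/4, d(DGX,O)=17/2, d(DGX,Q)=23/4
3. join E+L (d=2, Q=-113/2) ⇒ EL; edges |E|=1/2, |L|=3/2
  updated: d(DGX,EL)=27/4, d(EL,F)=9, d(EL,O)=17/2, d(EL,Q)=2
4. join DGX+F (d=7, Q=-41) ⇒ DFGX; edges |DGX|=5/2, |F|=9/2
  updated: d(DFGX,EL)=35/8, d(DFGX,O)=31/4, d(DFGX,Q)=11/8
5. join DFGX+EL (d=35/8, Q=-157/8) ⇒ DEFGLX; edges |DFGX|=59/32, |EL|=81/32
  updated: d(DEFGLX,O)=95/16, d(DEFGLX,Q)=-1/2
6. join DEFGLX+O (d=95/16, Q=-167/16) ⇒ DEFGLOX; edges |DEFGLX|=7/32, |O|=183/32
  updated: d(DEFGLOX,Q)=-23/32
7. join DEFGLOX+Q (d=-23/32) ⇒ DEFGLOQX; edges |DEFGLOX|=-23/64, |Q|=-23/64
final tree: ((((((D:11/12,X:13/12):69/20,G:61/20):5/2,F:9/2):59/32,(E:1/2,L:3/2):81/32):7/32,O:183/32):-23/64,Q:-23/64)
total length: 867/32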